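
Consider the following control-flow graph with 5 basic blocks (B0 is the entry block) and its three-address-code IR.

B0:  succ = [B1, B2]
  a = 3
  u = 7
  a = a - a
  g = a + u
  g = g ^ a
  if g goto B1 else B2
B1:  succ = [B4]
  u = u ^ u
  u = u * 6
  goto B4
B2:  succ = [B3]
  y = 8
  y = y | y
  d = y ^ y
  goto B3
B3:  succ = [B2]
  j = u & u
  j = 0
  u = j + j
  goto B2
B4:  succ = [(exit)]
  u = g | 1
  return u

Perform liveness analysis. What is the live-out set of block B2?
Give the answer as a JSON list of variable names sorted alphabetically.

Answer: ["u"]

Derivation:
Per-block:
  B0 def {a,g,u} use ∅
  B1 def {u} use {u}
  B2 def {d,y} use ∅
  B3 def {j,u} use {u}
  B4 def {u} use {g}

Backward fixpoint:
  live B0: ∅→{g,u}
  live B1: {g,u}→{g}
  live B2: {u}→{u}
  live B3: {u}→{u}
  live B4: {g}→∅

live-out(B2) = ["u"]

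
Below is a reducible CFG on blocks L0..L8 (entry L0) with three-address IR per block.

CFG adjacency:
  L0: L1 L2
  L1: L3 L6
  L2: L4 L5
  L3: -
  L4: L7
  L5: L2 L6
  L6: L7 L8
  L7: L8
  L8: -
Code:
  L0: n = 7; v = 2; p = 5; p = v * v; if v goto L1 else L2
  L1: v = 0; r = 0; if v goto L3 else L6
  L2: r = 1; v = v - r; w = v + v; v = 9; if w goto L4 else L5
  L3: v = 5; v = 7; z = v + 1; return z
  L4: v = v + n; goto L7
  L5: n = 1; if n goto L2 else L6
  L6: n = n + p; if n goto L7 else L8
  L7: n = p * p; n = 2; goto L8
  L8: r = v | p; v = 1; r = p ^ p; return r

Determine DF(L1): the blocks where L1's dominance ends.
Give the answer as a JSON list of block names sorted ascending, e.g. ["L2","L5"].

idom tree: L1←L0 L2←L0 L3←L1 L4←L2 L5←L2 L6←L0 L7←L0 L8←L0
Join-block Dom:
  L2: preds {L0,L5}: {L0} ∩ {L0,L2,L5} = {L0}; idom=L0
  L6: preds {L1,L5}: {L0,L1} ∩ {L0,L2,L5} = {L0}; idom=L0
  L7: preds {L4,L6}: {L0,L2,L4} ∩ {L0,L6} = {L0}; idom=L0
  L8: preds {L6,L7}: {L0,L6} ∩ {L0,L7} = {L0}; idom=L0

Frontier:
  join L2 pred L0: · stop@L0
  join L2 pred L5: L5→L2 stop@L0
  join L6 pred L1: L1 stop@L0
  join L6 pred L5: L5→L2 stop@L0
  join L7 pred L4: L4→L2 stop@L0
  join L7 pred L6: L6 stop@L0
  join L8 pred L6: L6 stop@L0
  join L8 pred L7: L7 stop@L0
  L0: DF=∅
  L1: DF={L6}
  L2: DF={L2,L6,L7}
  L3: DF=∅
  L4: DF={L7}
  L5: DF={L2,L6}
  L6: DF={L7,L8}
  L7: DF={L8}
  L8: DF=∅

DF(L1) = ["L6"]

Answer: ["L6"]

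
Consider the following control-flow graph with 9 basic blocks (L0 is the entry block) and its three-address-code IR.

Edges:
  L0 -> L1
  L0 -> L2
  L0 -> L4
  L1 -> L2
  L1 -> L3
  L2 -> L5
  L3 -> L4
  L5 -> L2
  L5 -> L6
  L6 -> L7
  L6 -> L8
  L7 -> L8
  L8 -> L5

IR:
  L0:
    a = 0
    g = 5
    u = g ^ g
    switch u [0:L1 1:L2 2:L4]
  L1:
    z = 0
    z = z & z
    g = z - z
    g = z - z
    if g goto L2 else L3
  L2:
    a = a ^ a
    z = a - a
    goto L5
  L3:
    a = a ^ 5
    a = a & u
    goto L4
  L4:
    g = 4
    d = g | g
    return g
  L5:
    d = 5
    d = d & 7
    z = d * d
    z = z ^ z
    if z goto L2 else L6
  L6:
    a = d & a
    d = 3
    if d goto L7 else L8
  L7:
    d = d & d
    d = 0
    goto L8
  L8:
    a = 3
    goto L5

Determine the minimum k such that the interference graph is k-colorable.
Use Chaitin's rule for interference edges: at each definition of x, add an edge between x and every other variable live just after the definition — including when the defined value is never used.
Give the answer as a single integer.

Answer: 4

Analysis:
Block summaries:
  L0 def {a,g,u} use ∅
  L1 def {g,z} use ∅
  L2 def {a,z} use {a}
  L3 def {a} use {a,u}
  L4 def {d,g} use ∅
  L5 def {d,z} use ∅
  L6 def {a,d} use {a,d}
  L7 def {d} use {d}
  L8 def {a} use ∅

Live sets:
  L0: in=∅ out={a,u}
  L1: in={a,u} out={a,u}
  L2: in={a} out={a}
  L3: in={a,u} out=∅
  L4: in=∅ out=∅
  L5: in={a} out={a,d}
  L6: in={a,d} out={d}
  L7: in={d} out=∅
  L8: in=∅ out={a}

Conflict graph:
  a↔{d,g,u,z}
  d↔{a,g,z}
  g↔{a,d,u,z}
  u↔{a,g,z}
  z↔{a,d,g,u}

Chromatic number:
  lower bound: {a,d,g,z} mutually conflict ⇒ χ ≥ 4
  assign a→r0 d→r3 g→r1 u→r3 z→r2 — no edge inside a register ⇒ χ ≤ 4
  χ = 4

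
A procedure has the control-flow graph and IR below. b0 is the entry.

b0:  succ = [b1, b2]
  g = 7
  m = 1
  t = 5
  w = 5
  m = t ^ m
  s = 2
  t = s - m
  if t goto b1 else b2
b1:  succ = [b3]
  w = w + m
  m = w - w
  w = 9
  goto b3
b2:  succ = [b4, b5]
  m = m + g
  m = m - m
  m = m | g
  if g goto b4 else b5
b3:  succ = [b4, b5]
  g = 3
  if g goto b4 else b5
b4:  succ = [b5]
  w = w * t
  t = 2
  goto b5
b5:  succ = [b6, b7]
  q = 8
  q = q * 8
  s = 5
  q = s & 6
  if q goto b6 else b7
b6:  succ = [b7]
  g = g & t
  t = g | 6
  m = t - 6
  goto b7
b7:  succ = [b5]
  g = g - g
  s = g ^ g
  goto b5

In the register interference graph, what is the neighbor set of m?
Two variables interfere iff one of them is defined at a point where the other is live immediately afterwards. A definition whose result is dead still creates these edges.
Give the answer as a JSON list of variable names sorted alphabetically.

Answer: ["g", "s", "t", "w"]

Derivation:
Block summaries:
  b0: def={g,m,s,t,w} ue=∅
  b1: def={m,w} ue={m,w}
  b2: def={m} ue={g,m}
  b3: def={g} ue=∅
  b4: def={t,w} ue={t,w}
  b5: def={q,s} ue=∅
  b6: def={g,m,t} ue={g,t}
  b7: def={g,s} ue={g}

Backward fixpoint:
  live b0: ∅→{g,m,t,w}
  live b1: {m,t,w}→{t,w}
  live b2: {g,m,t,w}→{g,t,w}
  live b3: {t,w}→{g,t,w}
  live b4: {g,t,w}→{g,t}
  live b5: {g,t}→{g,t}
  live b6: {g,t}→{g,t}
  live b7: {g,t}→{g,t}

Interference:
  g↔{m,q,s,t,w}
  m↔{g,s,t,w}
  q↔{g,t}
  s↔{g,m,t,w}
  t↔{g,m,q,s,w}
  w↔{g,m,s,t}

N(m) = ["g", "s", "t", "w"]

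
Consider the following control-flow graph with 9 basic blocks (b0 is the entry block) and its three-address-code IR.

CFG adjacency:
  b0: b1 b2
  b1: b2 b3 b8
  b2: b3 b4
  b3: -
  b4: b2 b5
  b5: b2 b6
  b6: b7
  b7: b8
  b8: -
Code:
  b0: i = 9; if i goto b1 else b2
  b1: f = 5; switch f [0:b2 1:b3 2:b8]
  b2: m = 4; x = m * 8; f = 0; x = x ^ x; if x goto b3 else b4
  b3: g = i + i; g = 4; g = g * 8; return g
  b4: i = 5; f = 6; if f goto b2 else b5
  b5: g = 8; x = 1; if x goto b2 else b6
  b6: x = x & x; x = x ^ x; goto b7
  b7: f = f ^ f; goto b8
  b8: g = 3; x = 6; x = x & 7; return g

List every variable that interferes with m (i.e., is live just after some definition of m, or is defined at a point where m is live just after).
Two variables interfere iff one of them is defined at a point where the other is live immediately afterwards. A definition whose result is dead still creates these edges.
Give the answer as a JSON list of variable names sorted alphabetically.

Block summaries:
  b0: {i} / ∅
  b1: {f} / ∅
  b2: {f,m,x} / ∅
  b3: {g} / {i}
  b4: {f,i} / ∅
  b5: {g,x} / ∅
  b6: {x} / {x}
  b7: {f} / {f}
  b8: {g,x} / ∅

Liveness:
  live b0: ∅→{i}
  live b1: {i}→{i}
  live b2: {i}→{i}
  live b3: {i}→∅
  live b4: ∅→{f,i}
  live b5: {f,i}→{f,i,x}
  live b6: {f,x}→{f}
  live b7: {f}→∅
  live b8: ∅→∅

Interference:
  f↔{g,i,x}
  g↔{f,i,x}
  i↔{f,g,m,x}
  m↔{i}
  x↔{f,g,i}

N(m) = ["i"]

Answer: ["i"]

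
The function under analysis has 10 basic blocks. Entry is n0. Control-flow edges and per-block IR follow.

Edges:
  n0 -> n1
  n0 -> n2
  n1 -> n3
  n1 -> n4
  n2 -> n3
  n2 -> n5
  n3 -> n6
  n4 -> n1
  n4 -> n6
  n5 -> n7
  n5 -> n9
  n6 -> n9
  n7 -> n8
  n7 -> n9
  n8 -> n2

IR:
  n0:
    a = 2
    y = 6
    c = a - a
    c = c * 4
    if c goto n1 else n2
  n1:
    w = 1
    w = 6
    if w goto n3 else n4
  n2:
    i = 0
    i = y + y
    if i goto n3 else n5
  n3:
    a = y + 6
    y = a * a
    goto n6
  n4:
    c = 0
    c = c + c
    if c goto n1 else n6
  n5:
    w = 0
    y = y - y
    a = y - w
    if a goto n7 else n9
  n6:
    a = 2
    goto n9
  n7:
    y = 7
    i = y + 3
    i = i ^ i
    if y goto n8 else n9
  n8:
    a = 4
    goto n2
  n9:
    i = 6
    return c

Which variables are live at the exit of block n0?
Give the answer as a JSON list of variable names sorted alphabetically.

Answer: ["c", "y"]

Analysis:
def/use:
  n0: def={a,c,y} ue=∅
  n1: def={w} ue=∅
  n2: def={i} ue={y}
  n3: def={a,y} ue={y}
  n4: def={c} ue=∅
  n5: def={a,w,y} ue={y}
  n6: def={a} ue=∅
  n7: def={i,y} ue=∅
  n8: def={a} ue=∅
  n9: def={i} ue={c}

Live sets:
  live n0: ∅→{c,y}
  live n1: {c,y}→{c,y}
  live n2: {c,y}→{c,y}
  live n3: {c,y}→{c}
  live n4: {y}→{c,y}
  live n5: {c,y}→{c}
  live n6: {c}→{c}
  live n7: {c}→{c,y}
  live n8: {c,y}→{c,y}
  live n9: {c}→∅

live-out(n0) = ["c", "y"]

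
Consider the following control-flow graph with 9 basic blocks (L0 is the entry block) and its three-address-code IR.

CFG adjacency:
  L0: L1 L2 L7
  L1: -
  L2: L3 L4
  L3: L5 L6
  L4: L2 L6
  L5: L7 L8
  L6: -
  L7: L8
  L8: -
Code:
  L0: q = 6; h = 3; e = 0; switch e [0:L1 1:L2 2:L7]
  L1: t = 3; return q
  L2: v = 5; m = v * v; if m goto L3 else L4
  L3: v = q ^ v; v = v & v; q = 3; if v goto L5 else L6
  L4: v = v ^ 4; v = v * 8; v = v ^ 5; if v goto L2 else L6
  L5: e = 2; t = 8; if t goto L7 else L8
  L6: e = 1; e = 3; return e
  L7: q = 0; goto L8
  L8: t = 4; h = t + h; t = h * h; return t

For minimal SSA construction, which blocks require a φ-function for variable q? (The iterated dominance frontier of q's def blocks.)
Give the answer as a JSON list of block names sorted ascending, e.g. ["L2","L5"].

Answer: ["L6", "L7", "L8"]

Analysis:
idom tree: L1←L0 L2←L0 L3←L2 L4←L2 L5←L3 L6←L2 L7←L0 L8←L0
Dom at joins:
  L2: preds {L0,L4}: {L0} ∩ {L0,L2,L4} = {L0}; idom=L0
  L6: preds {L3,L4}: {L0,L2,L3} ∩ {L0,L2,L4} = {L0,L2}; idom=L2
  L7: preds {L0,L5}: {L0} ∩ {L0,L2,L3,L5} = {L0}; idom=L0
  L8: preds {L5,L7}: {L0,L2,L3,L5} ∩ {L0,L7} = {L0}; idom=L0

DF derivation:
  join L2 pred L0: · stop@L0
  join L2 pred L4: L4→L2 stop@L0
  join L6 pred L3: L3 stop@L2
  join L6 pred L4: L4 stop@L2
  join L7 pred L0: · stop@L0
  join L7 pred L5: L5→L3→L2 stop@L0
  join L8 pred L5: L5→L3→L2 stop@L0
  join L8 pred L7: L7 stop@L0
  L0: DF=∅
  L1: DF=∅
  L2: DF={L2,L7,L8}
  L3: DF={L6,L7,L8}
  L4: DF={L2,L6}
  L5: DF={L7,L8}
  L6: DF=∅
  L7: DF={L8}
  L8: DF=∅

φ for q: defs {L0,L3,L7}
  DF⁺ = {L6,L7,L8}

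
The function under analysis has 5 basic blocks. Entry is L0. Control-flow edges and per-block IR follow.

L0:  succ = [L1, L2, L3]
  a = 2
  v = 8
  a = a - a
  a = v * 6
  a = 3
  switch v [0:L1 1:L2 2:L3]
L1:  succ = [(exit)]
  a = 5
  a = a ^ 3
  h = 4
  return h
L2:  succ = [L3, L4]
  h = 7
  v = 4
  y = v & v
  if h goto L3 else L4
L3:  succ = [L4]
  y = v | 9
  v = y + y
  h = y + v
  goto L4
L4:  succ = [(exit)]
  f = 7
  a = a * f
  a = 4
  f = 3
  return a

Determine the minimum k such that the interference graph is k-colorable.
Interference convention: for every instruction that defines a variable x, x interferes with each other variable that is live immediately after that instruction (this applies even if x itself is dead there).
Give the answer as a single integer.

Answer: 4

Working:
Per-block:
  L0 def {a,v} use ∅
  L1 def {a,h} use ∅
  L2 def {h,v,y} use ∅
  L3 def {h,v,y} use {v}
  L4 def {a,f} use {a}

Liveness:
  L0 li=∅ lo={a,v}
  L1 li=∅ lo=∅
  L2 li={a} lo={a,v}
  L3 li={a,v} lo={a}
  L4 li={a} lo=∅

Interference:
  a: {f,h,v,y}
  f: {a}
  h: {a,v,y}
  v: {a,h,y}
  y: {a,h,v}

Chromatic number:
  {a,h,v,y} pairwise interfere (4-clique) ⇒ χ ≥ 4
  4-colouring: R0={a}  R1={f,h}  R2={v}  R3={y}
  χ = 4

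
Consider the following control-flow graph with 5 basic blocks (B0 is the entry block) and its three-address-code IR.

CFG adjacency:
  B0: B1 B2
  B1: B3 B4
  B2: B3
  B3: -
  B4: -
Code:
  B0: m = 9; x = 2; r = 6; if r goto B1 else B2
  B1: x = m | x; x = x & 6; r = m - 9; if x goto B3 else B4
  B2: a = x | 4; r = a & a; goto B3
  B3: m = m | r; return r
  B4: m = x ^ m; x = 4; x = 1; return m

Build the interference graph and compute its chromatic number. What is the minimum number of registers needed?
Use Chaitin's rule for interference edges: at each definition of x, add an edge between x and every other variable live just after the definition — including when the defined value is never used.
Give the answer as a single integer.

def/use:
  B0: {m,r,x} / ∅
  B1: {r,x} / {m,x}
  B2: {a,r} / {x}
  B3: {m} / {m,r}
  B4: {m,x} / {m,x}

Liveness:
  live B0: ∅→{m,x}
  live B1: {m,x}→{m,r,x}
  live B2: {m,x}→{m,r}
  live B3: {m,r}→∅
  live B4: {m,x}→∅

Interference:
  a — {m}
  m — {a,r,x}
  r — {m,x}
  x — {m,r}

Colouring:
  clique {m,r,x} ⇒ need ≥ 3
  3-colouring: R0={m}  R1={a,r}  R2={x}
  χ = 3

Answer: 3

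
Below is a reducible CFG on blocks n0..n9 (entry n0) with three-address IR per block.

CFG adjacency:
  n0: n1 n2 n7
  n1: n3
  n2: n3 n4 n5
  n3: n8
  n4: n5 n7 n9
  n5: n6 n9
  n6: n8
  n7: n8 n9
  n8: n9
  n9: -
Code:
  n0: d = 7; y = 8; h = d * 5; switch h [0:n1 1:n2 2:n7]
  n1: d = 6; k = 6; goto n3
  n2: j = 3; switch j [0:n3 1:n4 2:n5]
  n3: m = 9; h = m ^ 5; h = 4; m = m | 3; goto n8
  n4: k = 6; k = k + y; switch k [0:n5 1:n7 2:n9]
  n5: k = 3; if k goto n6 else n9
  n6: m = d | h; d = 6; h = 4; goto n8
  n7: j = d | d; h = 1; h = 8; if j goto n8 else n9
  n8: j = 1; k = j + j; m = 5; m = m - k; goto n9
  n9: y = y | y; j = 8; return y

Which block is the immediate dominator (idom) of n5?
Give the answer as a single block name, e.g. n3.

idom tree: n1←n0 n2←n0 n3←n0 n4←n2 n5←n2 n6←n5 n7←n0 n8←n0 n9←n0
Dom at joins:
  n3: preds {n1,n2}: {n0,n1} ∩ {n0,n2} = {n0}; idom=n0
  n5: preds {n2,n4}: {n0,n2} ∩ {n0,n2,n4} = {n0,n2}; idom=n2
  n7: preds {n0,n4}: {n0} ∩ {n0,n2,n4} = {n0}; idom=n0
  n8: preds {n3,n6,n7}: {n0,n3} ∩ {n0,n2,n5,n6} ∩ {n0,n7} = {n0}; idom=n0
  n9: preds {n4,n5,n7,n8}: {n0,n2,n4} ∩ {n0,n2,n5} ∩ {n0,n7} ∩ {n0,n8} = {n0}; idom=n0

idom(n5) = n2

Answer: n2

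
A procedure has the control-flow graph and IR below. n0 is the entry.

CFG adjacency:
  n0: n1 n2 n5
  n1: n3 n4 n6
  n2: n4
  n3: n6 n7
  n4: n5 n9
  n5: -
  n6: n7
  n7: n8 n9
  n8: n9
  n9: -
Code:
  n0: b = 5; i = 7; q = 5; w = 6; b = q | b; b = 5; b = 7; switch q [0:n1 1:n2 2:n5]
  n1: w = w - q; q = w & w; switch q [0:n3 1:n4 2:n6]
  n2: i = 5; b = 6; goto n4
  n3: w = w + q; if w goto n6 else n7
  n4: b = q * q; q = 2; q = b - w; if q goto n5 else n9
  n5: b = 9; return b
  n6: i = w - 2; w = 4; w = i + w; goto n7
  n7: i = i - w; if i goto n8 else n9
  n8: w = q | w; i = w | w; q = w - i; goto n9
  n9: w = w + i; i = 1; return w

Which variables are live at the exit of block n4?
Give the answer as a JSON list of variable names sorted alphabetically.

Answer: ["i", "w"]

Working:
Block summaries:
  n0: {b,i,q,w} / ∅
  n1: {q,w} / {q,w}
  n2: {b,i} / ∅
  n3: {w} / {q,w}
  n4: {b,q} / {q,w}
  n5: {b} / ∅
  n6: {i,w} / {w}
  n7: {i} / {i,w}
  n8: {i,q,w} / {q,w}
  n9: {i,w} / {i,w}

Liveness:
  n0 li=∅ lo={i,q,w}
  n1 li={i,q,w} lo={i,q,w}
  n2 li={q,w} lo={i,q,w}
  n3 li={i,q,w} lo={i,q,w}
  n4 li={i,q,w} lo={i,w}
  n5 li=∅ lo=∅
  n6 li={q,w} lo={i,q,w}
  n7 li={i,q,w} lo={i,q,w}
  n8 li={q,w} lo={i,w}
  n9 li={i,w} lo=∅

live-out(n4) = ["i", "w"]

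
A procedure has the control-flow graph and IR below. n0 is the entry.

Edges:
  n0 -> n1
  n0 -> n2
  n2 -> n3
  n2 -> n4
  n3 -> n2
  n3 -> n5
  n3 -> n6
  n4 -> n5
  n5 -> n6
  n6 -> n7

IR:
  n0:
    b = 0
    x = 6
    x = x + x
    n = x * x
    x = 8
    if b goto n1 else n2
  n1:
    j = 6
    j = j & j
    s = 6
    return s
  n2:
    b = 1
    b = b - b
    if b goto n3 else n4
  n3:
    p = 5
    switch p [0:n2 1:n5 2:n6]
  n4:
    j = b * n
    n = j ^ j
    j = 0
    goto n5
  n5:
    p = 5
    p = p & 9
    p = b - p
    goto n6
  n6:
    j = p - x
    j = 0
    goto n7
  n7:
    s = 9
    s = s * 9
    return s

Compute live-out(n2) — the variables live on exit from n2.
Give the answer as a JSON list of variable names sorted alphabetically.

Answer: ["b", "n", "x"]

Derivation:
Per-block:
  n0 def {b,n,x} use ∅
  n1 def {j,s} use ∅
  n2 def {b} use ∅
  n3 def {p} use ∅
  n4 def {j,n} use {b,n}
  n5 def {p} use {b}
  n6 def {j} use {p,x}
  n7 def {s} use ∅

Live sets:
  n0: in=∅ out={n,x}
  n1: in=∅ out=∅
  n2: in={n,x} out={b,n,x}
  n3: in={b,n,x} out={b,n,p,x}
  n4: in={b,n,x} out={b,x}
  n5: in={b,x} out={p,x}
  n6: in={p,x} out=∅
  n7: in=∅ out=∅

live-out(n2) = ["b", "n", "x"]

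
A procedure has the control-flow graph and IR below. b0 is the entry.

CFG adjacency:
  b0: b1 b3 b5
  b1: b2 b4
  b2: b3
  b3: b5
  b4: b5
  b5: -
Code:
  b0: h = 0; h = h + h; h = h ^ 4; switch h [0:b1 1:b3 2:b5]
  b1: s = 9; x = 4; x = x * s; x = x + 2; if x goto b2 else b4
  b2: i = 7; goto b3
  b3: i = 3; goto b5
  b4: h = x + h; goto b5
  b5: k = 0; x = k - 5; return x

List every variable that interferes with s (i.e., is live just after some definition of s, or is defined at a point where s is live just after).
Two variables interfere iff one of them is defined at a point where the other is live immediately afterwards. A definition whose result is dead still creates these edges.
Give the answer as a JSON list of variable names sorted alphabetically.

Per-block:
  b0: {h} / ∅
  b1: {s,x} / ∅
  b2: {i} / ∅
  b3: {i} / ∅
  b4: {h} / {h,x}
  b5: {k,x} / ∅

Liveness:
  live b0: ∅→{h}
  live b1: {h}→{h,x}
  live b2: ∅→∅
  live b3: ∅→∅
  live b4: {h,x}→∅
  live b5: ∅→∅

Conflict graph:
  h: {s,x}
  i: ∅
  k: ∅
  s: {h,x}
  x: {h,s}

N(s) = ["h", "x"]

Answer: ["h", "x"]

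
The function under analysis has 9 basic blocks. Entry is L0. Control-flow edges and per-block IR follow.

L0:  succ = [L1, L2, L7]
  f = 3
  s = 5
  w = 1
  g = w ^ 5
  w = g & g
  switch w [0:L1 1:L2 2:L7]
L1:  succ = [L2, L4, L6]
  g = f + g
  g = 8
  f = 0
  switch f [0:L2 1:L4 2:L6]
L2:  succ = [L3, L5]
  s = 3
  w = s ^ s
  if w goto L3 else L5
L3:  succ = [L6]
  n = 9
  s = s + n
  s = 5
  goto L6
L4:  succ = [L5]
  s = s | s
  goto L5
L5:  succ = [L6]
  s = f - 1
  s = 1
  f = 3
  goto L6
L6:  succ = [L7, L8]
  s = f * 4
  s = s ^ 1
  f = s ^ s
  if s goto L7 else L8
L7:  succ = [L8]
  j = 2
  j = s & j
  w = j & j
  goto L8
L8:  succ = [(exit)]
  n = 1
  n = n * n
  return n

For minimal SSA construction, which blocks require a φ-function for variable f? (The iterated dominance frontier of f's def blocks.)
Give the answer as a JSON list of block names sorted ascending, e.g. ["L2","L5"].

Answer: ["L2", "L5", "L6", "L7", "L8"]

Derivation:
idom tree: L1←L0 L2←L0 L3←L2 L4←L1 L5←L0 L6←L0 L7←L0 L8←L0
Join-block Dom:
  L2: preds {L0,L1}: {L0} ∩ {L0,L1} = {L0}; idom=L0
  L5: preds {L2,L4}: {L0,L2} ∩ {L0,L1,L4} = {L0}; idom=L0
  L6: preds {L1,L3,L5}: {L0,L1} ∩ {L0,L2,L3} ∩ {L0,L5} = {L0}; idom=L0
  L7: preds {L0,L6}: {L0} ∩ {L0,L6} = {L0}; idom=L0
  L8: preds {L6,L7}: {L0,L6} ∩ {L0,L7} = {L0}; idom=L0

DF walk-up:
  L2←L0: walk · to L0
  L2←L1: walk L1 to L0
  L5←L2: walk L2 to L0
  L5←L4: walk L4→L1 to L0
  L6←L1: walk L1 to L0
  L6←L3: walk L3→L2 to L0
  L6←L5: walk L5 to L0
  L7←L0: walk · to L0
  L7←L6: walk L6 to L0
  L8←L6: walk L6 to L0
  L8←L7: walk L7 to L0
  DF(L0)=∅
  DF(L1)={L2,L5,L6}
  DF(L2)={L5,L6}
  DF(L3)={L6}
  DF(L4)={L5}
  DF(L5)={L6}
  DF(L6)={L7,L8}
  DF(L7)={L8}
  DF(L8)=∅

φ for f: defs {L0,L1,L5,L6}
  DF⁺ = {L2,L5,L6,L7,L8}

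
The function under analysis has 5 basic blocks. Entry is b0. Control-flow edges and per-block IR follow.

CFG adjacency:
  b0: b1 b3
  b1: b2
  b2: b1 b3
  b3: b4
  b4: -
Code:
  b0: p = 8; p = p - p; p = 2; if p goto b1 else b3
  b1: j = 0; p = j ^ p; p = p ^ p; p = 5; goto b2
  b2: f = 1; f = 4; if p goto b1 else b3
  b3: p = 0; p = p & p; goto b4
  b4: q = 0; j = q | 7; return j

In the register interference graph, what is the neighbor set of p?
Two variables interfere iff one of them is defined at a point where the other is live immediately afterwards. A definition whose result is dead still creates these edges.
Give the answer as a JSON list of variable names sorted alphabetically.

Per-block:
  b0 def {p} use ∅
  b1 def {j,p} use {p}
  b2 def {f} use {p}
  b3 def {p} use ∅
  b4 def {j,q} use ∅

Backward fixpoint:
  b0 li=∅ lo={p}
  b1 li={p} lo={p}
  b2 li={p} lo={p}
  b3 li=∅ lo=∅
  b4 li=∅ lo=∅

Interference:
  f: {p}
  j: {p}
  p: {f,j}
  q: ∅

N(p) = ["f", "j"]

Answer: ["f", "j"]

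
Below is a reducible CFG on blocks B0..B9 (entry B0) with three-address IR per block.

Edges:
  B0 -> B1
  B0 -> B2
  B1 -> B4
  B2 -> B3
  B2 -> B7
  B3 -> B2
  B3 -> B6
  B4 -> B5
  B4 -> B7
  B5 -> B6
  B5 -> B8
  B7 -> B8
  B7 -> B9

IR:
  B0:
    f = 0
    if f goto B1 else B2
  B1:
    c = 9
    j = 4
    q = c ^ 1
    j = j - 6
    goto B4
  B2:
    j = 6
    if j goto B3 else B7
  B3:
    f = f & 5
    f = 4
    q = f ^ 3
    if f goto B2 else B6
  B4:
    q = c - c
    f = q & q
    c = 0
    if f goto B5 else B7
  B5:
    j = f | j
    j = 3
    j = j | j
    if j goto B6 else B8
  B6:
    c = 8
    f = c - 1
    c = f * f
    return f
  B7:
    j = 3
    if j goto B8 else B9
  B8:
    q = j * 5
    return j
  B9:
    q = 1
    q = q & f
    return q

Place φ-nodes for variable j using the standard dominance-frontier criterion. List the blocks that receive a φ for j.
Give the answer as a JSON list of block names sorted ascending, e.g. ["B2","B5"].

idom tree: B1←B0 B2←B0 B3←B2 B4←B1 B5←B4 B6←B0 B7←B0 B8←B0 B9←B7
Join-block Dom:
  B2: preds {B0,B3}: {B0} ∩ {B0,B2,B3} = {B0}; idom=B0
  B6: preds {B3,B5}: {B0,B2,B3} ∩ {B0,B1,B4,B5} = {B0}; idom=B0
  B7: preds {B2,B4}: {B0,B2} ∩ {B0,B1,B4} = {B0}; idom=B0
  B8: preds {B5,B7}: {B0,B1,B4,B5} ∩ {B0,B7} = {B0}; idom=B0

DF walk-up:
  B2←B0: walk · to B0
  B2←B3: walk B3→B2 to B0
  B6←B3: walk B3→B2 to B0
  B6←B5: walk B5→B4→B1 to B0
  B7←B2: walk B2 to B0
  B7←B4: walk B4→B1 to B0
  B8←B5: walk B5→B4→B1 to B0
  B8←B7: walk B7 to B0
  DF(B0)=∅
  DF(B1)={B6,B7,B8}
  DF(B2)={B2,B6,B7}
  DF(B3)={B2,B6}
  DF(B4)={B6,B7,B8}
  DF(B5)={B6,B8}
  DF(B6)=∅
  DF(B7)={B8}
  DF(B8)=∅
  DF(B9)=∅

φ for j: defs {B1,B2,B5,B7}
  DF⁺ = {B2,B6,B7,B8}

Answer: ["B2", "B6", "B7", "B8"]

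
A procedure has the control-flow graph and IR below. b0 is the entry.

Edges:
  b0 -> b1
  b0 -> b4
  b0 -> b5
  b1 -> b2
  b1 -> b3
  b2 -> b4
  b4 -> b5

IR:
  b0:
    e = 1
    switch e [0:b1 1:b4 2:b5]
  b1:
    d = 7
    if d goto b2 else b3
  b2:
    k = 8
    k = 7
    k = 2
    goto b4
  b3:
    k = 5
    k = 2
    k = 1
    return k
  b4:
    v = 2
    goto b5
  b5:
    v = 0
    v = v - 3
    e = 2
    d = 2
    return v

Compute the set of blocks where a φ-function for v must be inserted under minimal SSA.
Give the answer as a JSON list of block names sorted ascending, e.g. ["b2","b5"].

Answer: ["b5"]

Analysis:
idom tree: b1←b0 b2←b1 b3←b1 b4←b0 b5←b0
Dom at joins:
  b4: preds {b0,b2}: {b0} ∩ {b0,b1,b2} = {b0}; idom=b0
  b5: preds {b0,b4}: {b0} ∩ {b0,b4} = {b0}; idom=b0

DF walk-up:
  join b4 pred b0: · stop@b0
  join b4 pred b2: b2→b1 stop@b0
  join b5 pred b0: · stop@b0
  join b5 pred b4: b4 stop@b0
  DF(b0)=∅
  DF(b1)={b4}
  DF(b2)={b4}
  DF(b3)=∅
  DF(b4)={b5}
  DF(b5)=∅

φ for v: defs {b4,b5}
  DF⁺ = {b5}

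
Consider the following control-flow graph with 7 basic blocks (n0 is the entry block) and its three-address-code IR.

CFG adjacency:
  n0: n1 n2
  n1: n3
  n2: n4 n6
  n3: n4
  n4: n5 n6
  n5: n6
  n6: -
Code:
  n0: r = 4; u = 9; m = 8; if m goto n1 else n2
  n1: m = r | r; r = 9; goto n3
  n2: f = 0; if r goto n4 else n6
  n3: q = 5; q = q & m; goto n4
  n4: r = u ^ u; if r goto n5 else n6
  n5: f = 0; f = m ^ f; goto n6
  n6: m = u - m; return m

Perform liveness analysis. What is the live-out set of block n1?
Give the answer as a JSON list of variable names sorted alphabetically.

Per-block:
  n0 def {m,r,u} use ∅
  n1 def {m,r} use {r}
  n2 def {f} use {r}
  n3 def {q} use {m}
  n4 def {r} use {u}
  n5 def {f} use {m}
  n6 def {m} use {m,u}

Backward fixpoint:
  n0: in=∅ out={m,r,u}
  n1: in={r,u} out={m,u}
  n2: in={m,r,u} out={m,u}
  n3: in={m,u} out={m,u}
  n4: in={m,u} out={m,u}
  n5: in={m,u} out={m,u}
  n6: in={m,u} out=∅

live-out(n1) = ["m", "u"]

Answer: ["m", "u"]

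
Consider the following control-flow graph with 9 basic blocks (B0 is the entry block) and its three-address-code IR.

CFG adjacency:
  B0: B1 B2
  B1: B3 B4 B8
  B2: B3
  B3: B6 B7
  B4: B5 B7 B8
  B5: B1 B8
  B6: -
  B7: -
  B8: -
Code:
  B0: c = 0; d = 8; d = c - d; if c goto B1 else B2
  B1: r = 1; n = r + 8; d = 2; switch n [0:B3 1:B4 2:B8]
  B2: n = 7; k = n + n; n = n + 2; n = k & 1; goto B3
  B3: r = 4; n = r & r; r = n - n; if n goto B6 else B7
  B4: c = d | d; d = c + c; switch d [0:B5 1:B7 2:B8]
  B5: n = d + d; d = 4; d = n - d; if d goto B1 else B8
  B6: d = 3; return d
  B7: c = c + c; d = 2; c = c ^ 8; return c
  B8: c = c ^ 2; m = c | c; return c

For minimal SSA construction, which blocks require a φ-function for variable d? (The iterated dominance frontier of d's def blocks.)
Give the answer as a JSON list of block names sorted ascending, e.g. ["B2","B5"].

idom tree: B1←B0 B2←B0 B3←B0 B4←B1 B5←B4 B6←B3 B7←B0 B8←B1
Dom at joins:
  B1: preds {B0,B5}: {B0} ∩ {B0,B1,B4,B5} = {B0}; idom=B0
  B3: preds {B1,B2}: {B0,B1} ∩ {B0,B2} = {B0}; idom=B0
  B7: preds {B3,B4}: {B0,B3} ∩ {B0,B1,B4} = {B0}; idom=B0
  B8: preds {B1,B4,B5}: {B0,B1} ∩ {B0,B1,B4} ∩ {B0,B1,B4,B5} = {B0,B1}; idom=B1

DF walk-up:
  B1←B0: walk · to B0
  B1←B5: walk B5→B4→B1 to B0
  B3←B1: walk B1 to B0
  B3←B2: walk B2 to B0
  B7←B3: walk B3 to B0
  B7←B4: walk B4→B1 to B0
  B8←B1: walk · to B1
  B8←B4: walk B4 to B1
  B8←B5: walk B5→B4 to B1
  B0: DF=∅
  B1: DF={B1,B3,B7}
  B2: DF={B3}
  B3: DF={B7}
  B4: DF={B1,B7,B8}
  B5: DF={B1,B8}
  B6: DF=∅
  B7: DF=∅
  B8: DF=∅

φ for d: defs {B0,B1,B4,B5,B6,B7}
  DF⁺ = {B1,B3,B7,B8}

Answer: ["B1", "B3", "B7", "B8"]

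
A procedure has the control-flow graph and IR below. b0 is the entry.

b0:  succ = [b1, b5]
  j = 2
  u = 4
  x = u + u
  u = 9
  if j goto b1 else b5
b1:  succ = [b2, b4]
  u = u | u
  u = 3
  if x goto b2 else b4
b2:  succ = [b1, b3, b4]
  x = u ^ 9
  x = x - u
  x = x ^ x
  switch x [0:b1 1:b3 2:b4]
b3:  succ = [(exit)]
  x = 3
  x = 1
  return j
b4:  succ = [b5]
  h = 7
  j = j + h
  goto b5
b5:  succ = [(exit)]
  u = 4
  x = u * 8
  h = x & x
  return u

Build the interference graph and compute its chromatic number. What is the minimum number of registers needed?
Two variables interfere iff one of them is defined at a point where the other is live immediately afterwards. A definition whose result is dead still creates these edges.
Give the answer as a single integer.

Answer: 3

Derivation:
def/use:
  b0: def={j,u,x} ue=∅
  b1: def={u} ue={u,x}
  b2: def={x} ue={u}
  b3: def={x} ue={j}
  b4: def={h,j} ue={j}
  b5: def={h,u,x} ue=∅

Liveness:
  live b0: ∅→{j,u,x}
  live b1: {j,u,x}→{j,u}
  live b2: {j,u}→{j,u,x}
  live b3: {j}→∅
  live b4: {j}→∅
  live b5: ∅→∅

Interference:
  h — {j,u}
  j — {h,u,x}
  u — {h,j,x}
  x — {j,u}

Colouring:
  {h,j,u} pairwise interfere (3-clique) ⇒ χ ≥ 3
  3-colouring: R0={j}  R1={u}  R2={h,x}
  χ = 3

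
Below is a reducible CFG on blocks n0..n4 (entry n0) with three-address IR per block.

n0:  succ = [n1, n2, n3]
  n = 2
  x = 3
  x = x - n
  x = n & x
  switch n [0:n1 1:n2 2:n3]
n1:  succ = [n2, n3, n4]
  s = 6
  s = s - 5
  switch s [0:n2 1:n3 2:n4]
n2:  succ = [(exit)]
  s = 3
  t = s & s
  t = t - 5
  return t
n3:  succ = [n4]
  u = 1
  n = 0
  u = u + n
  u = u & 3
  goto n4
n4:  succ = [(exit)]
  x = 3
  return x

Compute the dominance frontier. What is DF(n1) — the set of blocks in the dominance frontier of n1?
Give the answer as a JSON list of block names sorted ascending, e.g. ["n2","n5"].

Answer: ["n2", "n3", "n4"]

Working:
idom tree: n1←n0 n2←n0 n3←n0 n4←n0
Dom at joins:
  n2: preds {n0,n1}: {n0} ∩ {n0,n1} = {n0}; idom=n0
  n3: preds {n0,n1}: {n0} ∩ {n0,n1} = {n0}; idom=n0
  n4: preds {n1,n3}: {n0,n1} ∩ {n0,n3} = {n0}; idom=n0

DF derivation:
  join n2 pred n0: · stop@n0
  join n2 pred n1: n1 stop@n0
  join n3 pred n0: · stop@n0
  join n3 pred n1: n1 stop@n0
  join n4 pred n1: n1 stop@n0
  join n4 pred n3: n3 stop@n0
  DF(n0)=∅
  DF(n1)={n2,n3,n4}
  DF(n2)=∅
  DF(n3)={n4}
  DF(n4)=∅

DF(n1) = ["n2", "n3", "n4"]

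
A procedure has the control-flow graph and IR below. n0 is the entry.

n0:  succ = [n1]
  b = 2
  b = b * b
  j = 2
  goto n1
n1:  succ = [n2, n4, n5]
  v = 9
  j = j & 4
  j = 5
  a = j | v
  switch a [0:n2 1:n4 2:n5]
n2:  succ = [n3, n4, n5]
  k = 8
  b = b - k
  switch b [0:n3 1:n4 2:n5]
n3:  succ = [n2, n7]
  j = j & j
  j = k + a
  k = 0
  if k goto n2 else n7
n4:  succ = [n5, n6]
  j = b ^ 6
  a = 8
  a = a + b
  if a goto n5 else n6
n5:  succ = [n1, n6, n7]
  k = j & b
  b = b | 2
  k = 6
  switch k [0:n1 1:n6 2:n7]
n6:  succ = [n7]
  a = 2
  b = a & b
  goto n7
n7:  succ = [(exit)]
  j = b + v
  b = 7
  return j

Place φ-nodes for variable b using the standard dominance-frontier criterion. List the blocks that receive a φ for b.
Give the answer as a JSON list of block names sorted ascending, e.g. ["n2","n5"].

Answer: ["n1", "n2", "n4", "n5", "n6", "n7"]

Analysis:
idom tree: n1←n0 n2←n1 n3←n2 n4←n1 n5←n1 n6←n1 n7←n1
Dom∩ at merges:
  n1: preds {n0,n5}: {n0} ∩ {n0,n1,n5} = {n0}; idom=n0
  n2: preds {n1,n3}: {n0,n1} ∩ {n0,n1,n2,n3} = {n0,n1}; idom=n1
  n4: preds {n1,n2}: {n0,n1} ∩ {n0,n1,n2} = {n0,n1}; idom=n1
  n5: preds {n1,n2,n4}: {n0,n1} ∩ {n0,n1,n2} ∩ {n0,n1,n4} = {n0,n1}; idom=n1
  n6: preds {n4,n5}: {n0,n1,n4} ∩ {n0,n1,n5} = {n0,n1}; idom=n1
  n7: preds {n3,n5,n6}: {n0,n1,n2,n3} ∩ {n0,n1,n5} ∩ {n0,n1,n6} = {n0,n1}; idom=n1

DF derivation:
  n1←n0: walk · to n0
  n1←n5: walk n5→n1 to n0
  n2←n1: walk · to n1
  n2←n3: walk n3→n2 to n1
  n4←n1: walk · to n1
  n4←n2: walk n2 to n1
  n5←n1: walk · to n1
  n5←n2: walk n2 to n1
  n5←n4: walk n4 to n1
  n6←n4: walk n4 to n1
  n6←n5: walk n5 to n1
  n7←n3: walk n3→n2 to n1
  n7←n5: walk n5 to n1
  n7←n6: walk n6 to n1
  DF(n0)=∅
  DF(n1)={n1}
  DF(n2)={n2,n4,n5,n7}
  DF(n3)={n2,n7}
  DF(n4)={n5,n6}
  DF(n5)={n1,n6,n7}
  DF(n6)={n7}
  DF(n7)=∅

φ for b: defs {n0,n2,n5,n6,n7}
  DF⁺ = {n1,n2,n4,n5,n6,n7}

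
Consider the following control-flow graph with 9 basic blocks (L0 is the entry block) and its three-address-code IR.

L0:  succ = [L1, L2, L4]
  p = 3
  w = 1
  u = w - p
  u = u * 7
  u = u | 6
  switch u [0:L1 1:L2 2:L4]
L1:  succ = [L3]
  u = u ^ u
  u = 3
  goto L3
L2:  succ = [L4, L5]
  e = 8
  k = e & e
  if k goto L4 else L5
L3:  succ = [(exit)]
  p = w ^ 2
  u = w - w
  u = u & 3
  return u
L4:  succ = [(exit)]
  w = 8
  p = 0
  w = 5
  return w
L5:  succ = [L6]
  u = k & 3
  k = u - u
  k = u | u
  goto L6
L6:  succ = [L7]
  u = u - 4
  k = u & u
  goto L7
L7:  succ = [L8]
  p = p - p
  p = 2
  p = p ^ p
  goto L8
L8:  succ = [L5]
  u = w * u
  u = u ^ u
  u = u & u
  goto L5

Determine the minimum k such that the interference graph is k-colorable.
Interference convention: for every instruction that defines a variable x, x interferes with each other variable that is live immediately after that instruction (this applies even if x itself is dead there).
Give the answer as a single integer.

def/use:
  L0: def={p,u,w} ue=∅
  L1: def={u} ue={u}
  L2: def={e,k} ue=∅
  L3: def={p,u} ue={w}
  L4: def={p,w} ue=∅
  L5: def={k,u} ue={k}
  L6: def={k,u} ue={u}
  L7: def={p} ue={p}
  L8: def={u} ue={u,w}

Backward fixpoint:
  L0: in=∅ out={p,u,w}
  L1: in={u,w} out={w}
  L2: in={p,w} out={k,p,w}
  L3: in={w} out=∅
  L4: in=∅ out=∅
  L5: in={k,p,w} out={p,u,w}
  L6: in={p,u,w} out={k,p,u,w}
  L7: in={k,p,u,w} out={k,p,u,w}
  L8: in={k,p,u,w} out={k,p,w}

Interference:
  e — {p,w}
  k — {p,u,w}
  p — {e,k,u,w}
  u — {k,p,w}
  w — {e,k,p,u}

Registers:
  clique {k,p,u,w} ⇒ need ≥ 4
  assign e→r2 k→r2 p→r0 u→r3 w→r1 — no edge inside a register ⇒ χ ≤ 4
  χ = 4

Answer: 4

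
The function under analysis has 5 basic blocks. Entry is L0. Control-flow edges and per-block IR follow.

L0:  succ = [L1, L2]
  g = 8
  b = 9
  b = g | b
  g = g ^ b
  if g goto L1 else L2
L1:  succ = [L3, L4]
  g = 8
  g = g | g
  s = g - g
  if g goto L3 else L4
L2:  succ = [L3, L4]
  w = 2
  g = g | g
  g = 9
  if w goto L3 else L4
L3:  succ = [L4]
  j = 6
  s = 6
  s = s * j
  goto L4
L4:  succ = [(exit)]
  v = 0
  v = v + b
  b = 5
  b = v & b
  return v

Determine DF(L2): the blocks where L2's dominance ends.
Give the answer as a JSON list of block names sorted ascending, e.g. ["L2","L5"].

Answer: ["L3", "L4"]

Derivation:
idom tree: L1←L0 L2←L0 L3←L0 L4←L0
Dom∩ at merges:
  L3: preds {L1,L2}: {L0,L1} ∩ {L0,L2} = {L0}; idom=L0
  L4: preds {L1,L2,L3}: {L0,L1} ∩ {L0,L2} ∩ {L0,L3} = {L0}; idom=L0

Frontier:
  L3←L1: walk L1 to L0
  L3←L2: walk L2 to L0
  L4←L1: walk L1 to L0
  L4←L2: walk L2 to L0
  L4←L3: walk L3 to L0
  L0 → ∅
  L1 → {L3,L4}
  L2 → {L3,L4}
  L3 → {L4}
  L4 → ∅

DF(L2) = ["L3", "L4"]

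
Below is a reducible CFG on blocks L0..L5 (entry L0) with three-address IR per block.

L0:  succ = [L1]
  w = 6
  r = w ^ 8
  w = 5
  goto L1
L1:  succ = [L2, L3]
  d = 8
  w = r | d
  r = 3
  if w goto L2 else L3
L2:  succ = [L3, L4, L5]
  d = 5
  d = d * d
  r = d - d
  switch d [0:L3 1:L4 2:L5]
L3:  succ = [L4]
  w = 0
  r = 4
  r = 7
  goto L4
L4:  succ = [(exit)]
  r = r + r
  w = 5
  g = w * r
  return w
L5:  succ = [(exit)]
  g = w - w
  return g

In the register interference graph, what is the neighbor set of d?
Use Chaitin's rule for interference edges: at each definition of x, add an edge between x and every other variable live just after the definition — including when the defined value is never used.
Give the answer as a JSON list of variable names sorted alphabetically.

Block summaries:
  L0: def={r,w} ue=∅
  L1: def={d,r,w} ue={r}
  L2: def={d,r} ue=∅
  L3: def={r,w} ue=∅
  L4: def={g,r,w} ue={r}
  L5: def={g} ue={w}

Liveness:
  L0 li=∅ lo={r}
  L1 li={r} lo={w}
  L2 li={w} lo={r,w}
  L3 li=∅ lo={r}
  L4 li={r} lo=∅
  L5 li={w} lo=∅

Interference:
  d↔{r,w}
  g↔{w}
  r↔{d,w}
  w↔{d,g,r}

N(d) = ["r", "w"]

Answer: ["r", "w"]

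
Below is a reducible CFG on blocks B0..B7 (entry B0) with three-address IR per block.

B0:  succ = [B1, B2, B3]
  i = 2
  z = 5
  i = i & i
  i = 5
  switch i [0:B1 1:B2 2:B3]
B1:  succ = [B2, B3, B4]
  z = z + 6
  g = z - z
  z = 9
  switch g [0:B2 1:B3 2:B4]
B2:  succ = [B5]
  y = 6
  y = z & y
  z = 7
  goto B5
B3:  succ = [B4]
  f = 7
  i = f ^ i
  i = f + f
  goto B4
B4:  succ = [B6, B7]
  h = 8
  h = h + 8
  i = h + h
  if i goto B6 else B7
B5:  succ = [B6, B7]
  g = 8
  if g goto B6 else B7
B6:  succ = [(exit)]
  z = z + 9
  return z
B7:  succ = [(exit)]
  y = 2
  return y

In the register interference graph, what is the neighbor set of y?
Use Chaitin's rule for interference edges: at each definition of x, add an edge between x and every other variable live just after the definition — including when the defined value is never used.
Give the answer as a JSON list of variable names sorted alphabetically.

Answer: ["z"]

Analysis:
Per-block:
  B0: def={i,z} ue=∅
  B1: def={g,z} ue={z}
  B2: def={y,z} ue={z}
  B3: def={f,i} ue={i}
  B4: def={h,i} ue=∅
  B5: def={g} ue=∅
  B6: def={z} ue={z}
  B7: def={y} ue=∅

Liveness:
  B0: in=∅ out={i,z}
  B1: in={i,z} out={i,z}
  B2: in={z} out={z}
  B3: in={i,z} out={z}
  B4: in={z} out={z}
  B5: in={z} out={z}
  B6: in={z} out=∅
  B7: in=∅ out=∅

Interfere edges:
  f↔{i,z}
  g↔{i,z}
  h↔{z}
  i↔{f,g,z}
  y↔{z}
  z↔{f,g,h,i,y}

N(y) = ["z"]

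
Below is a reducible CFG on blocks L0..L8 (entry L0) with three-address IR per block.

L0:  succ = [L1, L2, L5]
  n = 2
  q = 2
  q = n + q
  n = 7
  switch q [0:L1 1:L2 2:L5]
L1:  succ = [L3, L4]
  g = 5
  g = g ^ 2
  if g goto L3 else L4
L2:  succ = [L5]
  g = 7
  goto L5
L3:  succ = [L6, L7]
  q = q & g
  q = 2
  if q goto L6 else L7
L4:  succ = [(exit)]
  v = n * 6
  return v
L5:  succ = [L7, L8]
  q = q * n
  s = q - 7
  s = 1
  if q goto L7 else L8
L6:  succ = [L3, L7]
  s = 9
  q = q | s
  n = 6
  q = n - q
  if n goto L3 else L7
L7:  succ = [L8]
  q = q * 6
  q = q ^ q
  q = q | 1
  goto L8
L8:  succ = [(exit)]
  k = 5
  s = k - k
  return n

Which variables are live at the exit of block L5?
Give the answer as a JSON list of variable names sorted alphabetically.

Block summaries:
  L0: def={n,q} ue=∅
  L1: def={g} ue=∅
  L2: def={g} ue=∅
  L3: def={q} ue={g,q}
  L4: def={v} ue={n}
  L5: def={q,s} ue={n,q}
  L6: def={n,q,s} ue={q}
  L7: def={q} ue={q}
  L8: def={k,s} ue={n}

Live sets:
  live L0: ∅→{n,q}
  live L1: {n,q}→{g,n,q}
  live L2: {n,q}→{n,q}
  live L3: {g,n,q}→{g,n,q}
  live L4: {n}→∅
  live L5: {n,q}→{n,q}
  live L6: {g,q}→{g,n,q}
  live L7: {n,q}→{n}
  live L8: {n}→∅

live-out(L5) = ["n", "q"]

Answer: ["n", "q"]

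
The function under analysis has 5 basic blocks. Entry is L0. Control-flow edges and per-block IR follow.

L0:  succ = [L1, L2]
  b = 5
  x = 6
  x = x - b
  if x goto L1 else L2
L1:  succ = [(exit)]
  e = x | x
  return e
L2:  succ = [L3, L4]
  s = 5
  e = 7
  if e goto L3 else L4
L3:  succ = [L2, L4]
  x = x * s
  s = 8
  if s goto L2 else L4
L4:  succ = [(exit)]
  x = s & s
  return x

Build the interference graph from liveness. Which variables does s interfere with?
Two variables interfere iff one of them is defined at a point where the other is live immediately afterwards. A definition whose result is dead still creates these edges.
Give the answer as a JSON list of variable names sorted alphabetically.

Answer: ["e", "x"]

Analysis:
Per-block:
  L0: {b,x} / ∅
  L1: {e} / {x}
  L2: {e,s} / ∅
  L3: {s,x} / {s,x}
  L4: {x} / {s}

Live sets:
  live L0: ∅→{x}
  live L1: {x}→∅
  live L2: {x}→{s,x}
  live L3: {s,x}→{s,x}
  live L4: {s}→∅

Interference:
  b↔{x}
  e↔{s,x}
  s↔{e,x}
  x↔{b,e,s}

N(s) = ["e", "x"]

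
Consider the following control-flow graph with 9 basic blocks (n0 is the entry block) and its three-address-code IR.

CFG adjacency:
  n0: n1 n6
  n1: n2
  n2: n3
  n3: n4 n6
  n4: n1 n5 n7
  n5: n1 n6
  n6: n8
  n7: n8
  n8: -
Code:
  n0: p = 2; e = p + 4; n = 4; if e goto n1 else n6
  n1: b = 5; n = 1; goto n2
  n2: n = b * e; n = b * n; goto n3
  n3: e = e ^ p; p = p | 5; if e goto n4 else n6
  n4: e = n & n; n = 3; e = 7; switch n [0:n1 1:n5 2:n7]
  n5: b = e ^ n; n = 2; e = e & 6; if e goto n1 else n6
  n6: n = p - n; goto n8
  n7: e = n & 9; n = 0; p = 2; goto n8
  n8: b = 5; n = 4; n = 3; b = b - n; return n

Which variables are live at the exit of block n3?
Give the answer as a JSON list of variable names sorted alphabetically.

Block summaries:
  n0: def={e,n,p} ue=∅
  n1: def={b,n} ue=∅
  n2: def={n} ue={b,e}
  n3: def={e,p} ue={e,p}
  n4: def={e,n} ue={n}
  n5: def={b,e,n} ue={e,n}
  n6: def={n} ue={n,p}
  n7: def={e,n,p} ue={n}
  n8: def={b,n} ue=∅

Backward fixpoint:
  live n0: ∅→{e,n,p}
  live n1: {e,p}→{b,e,p}
  live n2: {b,e,p}→{e,n,p}
  live n3: {e,n,p}→{n,p}
  live n4: {n,p}→{e,n,p}
  live n5: {e,n,p}→{e,n,p}
  live n6: {n,p}→∅
  live n7: {n}→∅
  live n8: ∅→∅

live-out(n3) = ["n", "p"]

Answer: ["n", "p"]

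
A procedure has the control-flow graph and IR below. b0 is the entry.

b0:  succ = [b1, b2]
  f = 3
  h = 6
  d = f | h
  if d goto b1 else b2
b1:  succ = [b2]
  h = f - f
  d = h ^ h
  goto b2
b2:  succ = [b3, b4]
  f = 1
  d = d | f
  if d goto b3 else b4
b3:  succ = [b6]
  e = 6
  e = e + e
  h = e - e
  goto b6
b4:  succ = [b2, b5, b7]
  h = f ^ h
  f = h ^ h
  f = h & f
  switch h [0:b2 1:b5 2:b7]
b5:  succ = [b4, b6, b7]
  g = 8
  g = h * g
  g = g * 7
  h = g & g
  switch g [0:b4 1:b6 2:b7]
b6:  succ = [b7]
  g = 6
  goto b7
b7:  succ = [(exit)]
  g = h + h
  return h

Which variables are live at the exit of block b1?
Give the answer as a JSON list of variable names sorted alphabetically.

Per-block:
  b0: {d,f,h} / ∅
  b1: {d,h} / {f}
  b2: {d,f} / {d}
  b3: {e,h} / ∅
  b4: {f,h} / {f,h}
  b5: {g,h} / {h}
  b6: {g} / ∅
  b7: {g} / {h}

Backward fixpoint:
  b0: in=∅ out={d,f,h}
  b1: in={f} out={d,h}
  b2: in={d,h} out={d,f,h}
  b3: in=∅ out={h}
  b4: in={d,f,h} out={d,f,h}
  b5: in={d,f,h} out={d,f,h}
  b6: in={h} out={h}
  b7: in={h} out=∅

live-out(b1) = ["d", "h"]

Answer: ["d", "h"]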